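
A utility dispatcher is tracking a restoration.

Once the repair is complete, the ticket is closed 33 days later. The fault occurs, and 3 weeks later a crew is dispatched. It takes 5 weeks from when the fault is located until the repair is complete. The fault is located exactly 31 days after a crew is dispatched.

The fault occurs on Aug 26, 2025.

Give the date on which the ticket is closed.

Dec 24, 2025

The fault occurs: Aug 26, 2025.
A crew is dispatched: Aug 26, 2025 + 3 weeks = Sep 16, 2025.
The fault is located: Sep 16, 2025 + 31 days = Oct 17, 2025.
The repair is complete: Oct 17, 2025 + 5 weeks = Nov 21, 2025.
The ticket is closed: Nov 21, 2025 + 33 days = Dec 24, 2025.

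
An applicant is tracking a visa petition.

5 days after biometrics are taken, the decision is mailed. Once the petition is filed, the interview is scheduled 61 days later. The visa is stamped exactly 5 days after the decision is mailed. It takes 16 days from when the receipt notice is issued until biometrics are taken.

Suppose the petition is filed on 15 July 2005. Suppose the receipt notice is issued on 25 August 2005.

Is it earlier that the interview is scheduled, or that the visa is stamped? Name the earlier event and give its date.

The petition is filed: Jul 15, 2005.
The interview is scheduled: Jul 15, 2005 + 61 days = Sep 14, 2005.
The receipt notice is issued: Aug 25, 2005.
Biometrics are taken: Aug 25, 2005 + 16 days = Sep 10, 2005.
The decision is mailed: Sep 10, 2005 + 5 days = Sep 15, 2005.
The visa is stamped: Sep 15, 2005 + 5 days = Sep 20, 2005.
Comparing: the interview is scheduled on Sep 14, 2005 vs the visa is stamped on Sep 20, 2005. Earlier: the interview is scheduled.

The interview is scheduled — 14 September 2005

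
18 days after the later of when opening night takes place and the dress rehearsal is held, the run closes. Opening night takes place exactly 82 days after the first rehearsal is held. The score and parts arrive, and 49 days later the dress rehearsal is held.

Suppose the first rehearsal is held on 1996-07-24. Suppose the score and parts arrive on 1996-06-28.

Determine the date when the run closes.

1996-11-01

The first rehearsal is held: Jul 24, 1996.
Opening night takes place: Jul 24, 1996 + 82 days = Oct 14, 1996.
The score and parts arrive: Jun 28, 1996.
The dress rehearsal is held: Jun 28, 1996 + 49 days = Aug 16, 1996.
Both prerequisites met — opening night takes place (Oct 14, 1996), the dress rehearsal is held (Aug 16, 1996); the later is Oct 14, 1996.
The run closes: Oct 14, 1996 + 18 days = Nov 1, 1996.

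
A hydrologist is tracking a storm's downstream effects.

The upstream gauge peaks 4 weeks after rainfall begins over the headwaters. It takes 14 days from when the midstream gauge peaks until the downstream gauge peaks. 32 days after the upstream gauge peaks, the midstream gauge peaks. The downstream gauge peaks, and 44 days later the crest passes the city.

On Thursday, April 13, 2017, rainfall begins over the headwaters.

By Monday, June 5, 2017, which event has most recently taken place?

Rainfall begins over the headwaters: Apr 13, 2017.
The upstream gauge peaks: Apr 13, 2017 + 4 weeks = May 11, 2017.
The midstream gauge peaks: May 11, 2017 + 32 days = Jun 12, 2017.
The downstream gauge peaks: Jun 12, 2017 + 14 days = Jun 26, 2017.
The crest passes the city: Jun 26, 2017 + 44 days = Aug 9, 2017.
Jun 5, 2017 falls between when the upstream gauge peaks (May 11, 2017) and when the midstream gauge peaks (Jun 12, 2017).

The upstream gauge peaks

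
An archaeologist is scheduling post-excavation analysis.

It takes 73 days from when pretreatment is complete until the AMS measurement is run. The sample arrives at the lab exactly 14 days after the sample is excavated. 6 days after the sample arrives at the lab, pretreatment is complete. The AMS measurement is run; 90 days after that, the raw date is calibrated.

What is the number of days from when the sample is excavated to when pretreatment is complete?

Causal path: the sample is excavated → the sample arrives at the lab → pretreatment is complete.
Total delay along the path: 14 + 6 = 20 days.

20 days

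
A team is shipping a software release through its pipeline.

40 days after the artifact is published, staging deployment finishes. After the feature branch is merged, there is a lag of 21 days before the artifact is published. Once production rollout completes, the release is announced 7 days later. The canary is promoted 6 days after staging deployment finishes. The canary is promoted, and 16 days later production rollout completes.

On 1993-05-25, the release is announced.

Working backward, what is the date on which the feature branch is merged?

1993-02-24

The release is announced: May 25, 1993.
Production rollout completes: May 25, 1993 − 7 days = May 18, 1993.
The canary is promoted: May 18, 1993 − 16 days = May 2, 1993.
Staging deployment finishes: May 2, 1993 − 6 days = Apr 26, 1993.
The artifact is published: Apr 26, 1993 − 40 days = Mar 17, 1993.
The feature branch is merged: Mar 17, 1993 − 21 days = Feb 24, 1993.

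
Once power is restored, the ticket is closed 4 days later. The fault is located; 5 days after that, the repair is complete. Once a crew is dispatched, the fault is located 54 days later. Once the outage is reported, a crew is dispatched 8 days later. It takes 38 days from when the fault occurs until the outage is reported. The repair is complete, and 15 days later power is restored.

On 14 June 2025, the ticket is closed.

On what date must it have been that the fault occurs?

10 February 2025

The ticket is closed: Jun 14, 2025.
Power is restored: Jun 14, 2025 − 4 days = Jun 10, 2025.
The repair is complete: Jun 10, 2025 − 15 days = May 26, 2025.
The fault is located: May 26, 2025 − 5 days = May 21, 2025.
A crew is dispatched: May 21, 2025 − 54 days = Mar 28, 2025.
The outage is reported: Mar 28, 2025 − 8 days = Mar 20, 2025.
The fault occurs: Mar 20, 2025 − 38 days = Feb 10, 2025.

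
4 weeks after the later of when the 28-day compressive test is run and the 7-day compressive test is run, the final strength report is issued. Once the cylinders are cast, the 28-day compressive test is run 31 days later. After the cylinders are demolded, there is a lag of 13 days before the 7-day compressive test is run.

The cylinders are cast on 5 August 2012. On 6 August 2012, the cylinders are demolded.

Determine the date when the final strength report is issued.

3 October 2012

The cylinders are cast: Aug 5, 2012.
The 28-day compressive test is run: Aug 5, 2012 + 31 days = Sep 5, 2012.
The cylinders are demolded: Aug 6, 2012.
The 7-day compressive test is run: Aug 6, 2012 + 13 days = Aug 19, 2012.
Both prerequisites met — the 28-day compressive test is run (Sep 5, 2012), the 7-day compressive test is run (Aug 19, 2012); the later is Sep 5, 2012.
The final strength report is issued: Sep 5, 2012 + 4 weeks = Oct 3, 2012.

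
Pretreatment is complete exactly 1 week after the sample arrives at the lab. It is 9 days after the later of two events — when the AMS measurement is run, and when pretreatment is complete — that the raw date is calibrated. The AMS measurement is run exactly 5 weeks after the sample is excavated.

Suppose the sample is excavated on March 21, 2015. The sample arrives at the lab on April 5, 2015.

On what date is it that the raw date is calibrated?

May 4, 2015

The sample is excavated: Mar 21, 2015.
The AMS measurement is run: Mar 21, 2015 + 5 weeks = Apr 25, 2015.
The sample arrives at the lab: Apr 5, 2015.
Pretreatment is complete: Apr 5, 2015 + 1 week = Apr 12, 2015.
Both prerequisites met — the AMS measurement is run (Apr 25, 2015), pretreatment is complete (Apr 12, 2015); the later is Apr 25, 2015.
The raw date is calibrated: Apr 25, 2015 + 9 days = May 4, 2015.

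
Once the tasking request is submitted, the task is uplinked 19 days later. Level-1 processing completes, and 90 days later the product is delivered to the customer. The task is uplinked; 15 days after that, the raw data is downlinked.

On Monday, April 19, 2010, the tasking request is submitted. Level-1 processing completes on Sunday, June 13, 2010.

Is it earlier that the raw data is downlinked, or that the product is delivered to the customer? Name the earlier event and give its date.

The raw data is downlinked — Sunday, May 23, 2010

The tasking request is submitted: Apr 19, 2010.
The task is uplinked: Apr 19, 2010 + 19 days = May 8, 2010.
The raw data is downlinked: May 8, 2010 + 15 days = May 23, 2010.
Level-1 processing completes: Jun 13, 2010.
The product is delivered to the customer: Jun 13, 2010 + 90 days = Sep 11, 2010.
Comparing: the raw data is downlinked on May 23, 2010 vs the product is delivered to the customer on Sep 11, 2010. Earlier: the raw data is downlinked.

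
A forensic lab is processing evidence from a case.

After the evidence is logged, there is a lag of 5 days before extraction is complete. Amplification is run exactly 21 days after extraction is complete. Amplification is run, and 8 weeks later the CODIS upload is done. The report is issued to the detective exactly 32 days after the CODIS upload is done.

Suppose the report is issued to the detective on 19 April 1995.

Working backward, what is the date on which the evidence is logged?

The report is issued to the detective: Apr 19, 1995.
The CODIS upload is done: Apr 19, 1995 − 32 days = Mar 18, 1995.
Amplification is run: Mar 18, 1995 − 8 weeks = Jan 21, 1995.
Extraction is complete: Jan 21, 1995 − 21 days = Dec 31, 1994.
The evidence is logged: Dec 31, 1994 − 5 days = Dec 26, 1994.

26 December 1994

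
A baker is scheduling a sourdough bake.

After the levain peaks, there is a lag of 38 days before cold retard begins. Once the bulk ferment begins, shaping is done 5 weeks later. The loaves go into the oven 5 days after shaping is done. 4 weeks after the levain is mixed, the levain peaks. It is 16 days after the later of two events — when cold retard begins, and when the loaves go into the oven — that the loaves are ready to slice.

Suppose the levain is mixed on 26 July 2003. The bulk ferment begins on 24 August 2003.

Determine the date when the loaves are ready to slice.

19 October 2003

The levain is mixed: Jul 26, 2003.
The levain peaks: Jul 26, 2003 + 4 weeks = Aug 23, 2003.
Cold retard begins: Aug 23, 2003 + 38 days = Sep 30, 2003.
The bulk ferment begins: Aug 24, 2003.
Shaping is done: Aug 24, 2003 + 5 weeks = Sep 28, 2003.
The loaves go into the oven: Sep 28, 2003 + 5 days = Oct 3, 2003.
Both prerequisites met — cold retard begins (Sep 30, 2003), the loaves go into the oven (Oct 3, 2003); the later is Oct 3, 2003.
The loaves are ready to slice: Oct 3, 2003 + 16 days = Oct 19, 2003.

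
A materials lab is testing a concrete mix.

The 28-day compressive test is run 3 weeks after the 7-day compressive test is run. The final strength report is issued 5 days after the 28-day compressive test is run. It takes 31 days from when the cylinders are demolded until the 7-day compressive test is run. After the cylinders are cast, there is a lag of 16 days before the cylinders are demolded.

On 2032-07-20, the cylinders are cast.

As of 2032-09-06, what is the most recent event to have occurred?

The 7-day compressive test is run

The cylinders are cast: Jul 20, 2032.
The cylinders are demolded: Jul 20, 2032 + 16 days = Aug 5, 2032.
The 7-day compressive test is run: Aug 5, 2032 + 31 days = Sep 5, 2032.
The 28-day compressive test is run: Sep 5, 2032 + 3 weeks = Sep 26, 2032.
The final strength report is issued: Sep 26, 2032 + 5 days = Oct 1, 2032.
Sep 6, 2032 falls between when the 7-day compressive test is run (Sep 5, 2032) and when the 28-day compressive test is run (Sep 26, 2032).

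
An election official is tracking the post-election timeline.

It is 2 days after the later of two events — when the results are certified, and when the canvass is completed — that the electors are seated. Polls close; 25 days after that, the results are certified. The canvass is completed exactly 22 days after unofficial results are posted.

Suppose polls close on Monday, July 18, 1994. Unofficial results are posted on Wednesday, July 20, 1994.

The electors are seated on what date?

Sunday, August 14, 1994

Polls close: Jul 18, 1994.
The results are certified: Jul 18, 1994 + 25 days = Aug 12, 1994.
Unofficial results are posted: Jul 20, 1994.
The canvass is completed: Jul 20, 1994 + 22 days = Aug 11, 1994.
Both prerequisites met — the results are certified (Aug 12, 1994), the canvass is completed (Aug 11, 1994); the later is Aug 12, 1994.
The electors are seated: Aug 12, 1994 + 2 days = Aug 14, 1994.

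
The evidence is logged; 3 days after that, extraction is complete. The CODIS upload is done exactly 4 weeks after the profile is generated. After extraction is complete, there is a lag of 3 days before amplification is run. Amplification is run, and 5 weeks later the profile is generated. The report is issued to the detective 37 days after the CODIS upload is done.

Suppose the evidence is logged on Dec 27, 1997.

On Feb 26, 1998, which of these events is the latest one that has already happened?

The evidence is logged: Dec 27, 1997.
Extraction is complete: Dec 27, 1997 + 3 days = Dec 30, 1997.
Amplification is run: Dec 30, 1997 + 3 days = Jan 2, 1998.
The profile is generated: Jan 2, 1998 + 5 weeks = Feb 6, 1998.
The CODIS upload is done: Feb 6, 1998 + 4 weeks = Mar 6, 1998.
The report is issued to the detective: Mar 6, 1998 + 37 days = Apr 12, 1998.
Feb 26, 1998 falls between when the profile is generated (Feb 6, 1998) and when the CODIS upload is done (Mar 6, 1998).

The profile is generated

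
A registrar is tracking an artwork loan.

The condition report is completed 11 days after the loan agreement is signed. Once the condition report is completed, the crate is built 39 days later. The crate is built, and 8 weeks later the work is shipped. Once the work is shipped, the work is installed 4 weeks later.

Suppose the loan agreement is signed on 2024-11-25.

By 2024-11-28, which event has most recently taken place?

The loan agreement is signed: Nov 25, 2024.
The condition report is completed: Nov 25, 2024 + 11 days = Dec 6, 2024.
The crate is built: Dec 6, 2024 + 39 days = Jan 14, 2025.
The work is shipped: Jan 14, 2025 + 8 weeks = Mar 11, 2025.
The work is installed: Mar 11, 2025 + 4 weeks = Apr 8, 2025.
Nov 28, 2024 falls between when the loan agreement is signed (Nov 25, 2024) and when the condition report is completed (Dec 6, 2024).

The loan agreement is signed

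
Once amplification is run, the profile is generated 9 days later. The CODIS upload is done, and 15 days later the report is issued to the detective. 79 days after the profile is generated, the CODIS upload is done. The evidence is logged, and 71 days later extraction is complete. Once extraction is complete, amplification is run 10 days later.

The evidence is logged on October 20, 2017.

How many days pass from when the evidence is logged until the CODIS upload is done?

169 days

Causal path: the evidence is logged → extraction is complete → amplification is run → the profile is generated → the CODIS upload is done.
Total delay along the path: 71 + 10 + 9 + 79 = 169 days.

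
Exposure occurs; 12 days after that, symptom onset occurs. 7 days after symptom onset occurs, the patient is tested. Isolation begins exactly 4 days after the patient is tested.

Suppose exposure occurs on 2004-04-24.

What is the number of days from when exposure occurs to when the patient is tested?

Causal path: exposure occurs → symptom onset occurs → the patient is tested.
Total delay along the path: 12 + 7 = 19 days.

19 days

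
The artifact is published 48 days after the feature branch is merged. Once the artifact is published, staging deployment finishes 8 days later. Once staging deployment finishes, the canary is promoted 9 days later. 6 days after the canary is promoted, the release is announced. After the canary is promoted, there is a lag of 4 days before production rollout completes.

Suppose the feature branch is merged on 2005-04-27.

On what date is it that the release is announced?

The feature branch is merged: Apr 27, 2005.
The artifact is published: Apr 27, 2005 + 48 days = Jun 14, 2005.
Staging deployment finishes: Jun 14, 2005 + 8 days = Jun 22, 2005.
The canary is promoted: Jun 22, 2005 + 9 days = Jul 1, 2005.
The release is announced: Jul 1, 2005 + 6 days = Jul 7, 2005.

2005-07-07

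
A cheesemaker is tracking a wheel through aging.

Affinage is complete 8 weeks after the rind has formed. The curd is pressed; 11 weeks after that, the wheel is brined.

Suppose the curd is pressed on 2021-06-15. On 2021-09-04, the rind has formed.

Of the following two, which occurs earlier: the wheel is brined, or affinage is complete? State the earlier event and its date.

The wheel is brined — 2021-08-31

The curd is pressed: Jun 15, 2021.
The wheel is brined: Jun 15, 2021 + 11 weeks = Aug 31, 2021.
The rind has formed: Sep 4, 2021.
Affinage is complete: Sep 4, 2021 + 8 weeks = Oct 30, 2021.
Comparing: the wheel is brined on Aug 31, 2021 vs affinage is complete on Oct 30, 2021. Earlier: the wheel is brined.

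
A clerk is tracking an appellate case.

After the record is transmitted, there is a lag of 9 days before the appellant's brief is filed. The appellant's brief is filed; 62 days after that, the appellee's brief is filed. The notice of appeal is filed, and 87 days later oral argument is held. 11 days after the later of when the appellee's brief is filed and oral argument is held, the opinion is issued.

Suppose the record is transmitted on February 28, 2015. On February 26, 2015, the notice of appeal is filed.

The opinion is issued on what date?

June 4, 2015

The record is transmitted: Feb 28, 2015.
The appellant's brief is filed: Feb 28, 2015 + 9 days = Mar 9, 2015.
The appellee's brief is filed: Mar 9, 2015 + 62 days = May 10, 2015.
The notice of appeal is filed: Feb 26, 2015.
Oral argument is held: Feb 26, 2015 + 87 days = May 24, 2015.
Both prerequisites met — the appellee's brief is filed (May 10, 2015), oral argument is held (May 24, 2015); the later is May 24, 2015.
The opinion is issued: May 24, 2015 + 11 days = Jun 4, 2015.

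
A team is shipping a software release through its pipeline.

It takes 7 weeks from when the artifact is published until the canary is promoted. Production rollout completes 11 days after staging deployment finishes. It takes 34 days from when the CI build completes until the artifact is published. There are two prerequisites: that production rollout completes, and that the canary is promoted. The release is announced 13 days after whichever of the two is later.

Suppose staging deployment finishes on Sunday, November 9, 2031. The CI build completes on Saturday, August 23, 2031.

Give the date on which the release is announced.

Wednesday, December 3, 2031

Staging deployment finishes: Nov 9, 2031.
Production rollout completes: Nov 9, 2031 + 11 days = Nov 20, 2031.
The CI build completes: Aug 23, 2031.
The artifact is published: Aug 23, 2031 + 34 days = Sep 26, 2031.
The canary is promoted: Sep 26, 2031 + 7 weeks = Nov 14, 2031.
Both prerequisites met — production rollout completes (Nov 20, 2031), the canary is promoted (Nov 14, 2031); the later is Nov 20, 2031.
The release is announced: Nov 20, 2031 + 13 days = Dec 3, 2031.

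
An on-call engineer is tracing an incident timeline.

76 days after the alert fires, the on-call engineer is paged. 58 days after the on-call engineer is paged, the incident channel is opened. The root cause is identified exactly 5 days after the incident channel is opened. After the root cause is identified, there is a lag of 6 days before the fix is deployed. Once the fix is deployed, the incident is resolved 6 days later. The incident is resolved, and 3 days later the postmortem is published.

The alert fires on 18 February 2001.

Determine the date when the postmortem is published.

The alert fires: Feb 18, 2001.
The on-call engineer is paged: Feb 18, 2001 + 76 days = May 5, 2001.
The incident channel is opened: May 5, 2001 + 58 days = Jul 2, 2001.
The root cause is identified: Jul 2, 2001 + 5 days = Jul 7, 2001.
The fix is deployed: Jul 7, 2001 + 6 days = Jul 13, 2001.
The incident is resolved: Jul 13, 2001 + 6 days = Jul 19, 2001.
The postmortem is published: Jul 19, 2001 + 3 days = Jul 22, 2001.

22 July 2001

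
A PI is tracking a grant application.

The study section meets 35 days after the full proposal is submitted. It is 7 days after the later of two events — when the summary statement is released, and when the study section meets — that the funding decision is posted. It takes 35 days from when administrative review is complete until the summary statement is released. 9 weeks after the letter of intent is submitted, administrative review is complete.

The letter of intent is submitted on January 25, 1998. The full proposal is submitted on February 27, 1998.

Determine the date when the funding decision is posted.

May 10, 1998

The letter of intent is submitted: Jan 25, 1998.
Administrative review is complete: Jan 25, 1998 + 9 weeks = Mar 29, 1998.
The summary statement is released: Mar 29, 1998 + 35 days = May 3, 1998.
The full proposal is submitted: Feb 27, 1998.
The study section meets: Feb 27, 1998 + 35 days = Apr 3, 1998.
Both prerequisites met — the summary statement is released (May 3, 1998), the study section meets (Apr 3, 1998); the later is May 3, 1998.
The funding decision is posted: May 3, 1998 + 7 days = May 10, 1998.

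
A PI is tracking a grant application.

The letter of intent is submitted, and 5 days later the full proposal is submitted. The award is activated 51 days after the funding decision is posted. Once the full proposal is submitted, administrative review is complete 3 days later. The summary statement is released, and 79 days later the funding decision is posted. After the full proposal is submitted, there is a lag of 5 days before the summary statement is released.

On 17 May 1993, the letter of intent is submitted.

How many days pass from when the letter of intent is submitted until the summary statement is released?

10 days

Causal path: the letter of intent is submitted → the full proposal is submitted → the summary statement is released.
Total delay along the path: 5 + 5 = 10 days.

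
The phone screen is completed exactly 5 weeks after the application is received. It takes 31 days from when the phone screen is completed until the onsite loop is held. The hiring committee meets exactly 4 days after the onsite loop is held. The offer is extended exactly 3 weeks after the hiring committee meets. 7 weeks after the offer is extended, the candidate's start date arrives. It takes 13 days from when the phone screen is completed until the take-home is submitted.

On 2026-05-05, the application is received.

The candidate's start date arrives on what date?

2026-09-22

The application is received: May 5, 2026.
The phone screen is completed: May 5, 2026 + 5 weeks = Jun 9, 2026.
The onsite loop is held: Jun 9, 2026 + 31 days = Jul 10, 2026.
The hiring committee meets: Jul 10, 2026 + 4 days = Jul 14, 2026.
The offer is extended: Jul 14, 2026 + 3 weeks = Aug 4, 2026.
The candidate's start date arrives: Aug 4, 2026 + 7 weeks = Sep 22, 2026.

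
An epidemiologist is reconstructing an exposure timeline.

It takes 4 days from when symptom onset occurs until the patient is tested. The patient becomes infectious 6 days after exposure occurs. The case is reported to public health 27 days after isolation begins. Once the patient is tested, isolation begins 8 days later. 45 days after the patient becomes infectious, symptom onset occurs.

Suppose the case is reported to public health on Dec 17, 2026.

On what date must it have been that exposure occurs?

The case is reported to public health: Dec 17, 2026.
Isolation begins: Dec 17, 2026 − 27 days = Nov 20, 2026.
The patient is tested: Nov 20, 2026 − 8 days = Nov 12, 2026.
Symptom onset occurs: Nov 12, 2026 − 4 days = Nov 8, 2026.
The patient becomes infectious: Nov 8, 2026 − 45 days = Sep 24, 2026.
Exposure occurs: Sep 24, 2026 − 6 days = Sep 18, 2026.

Sep 18, 2026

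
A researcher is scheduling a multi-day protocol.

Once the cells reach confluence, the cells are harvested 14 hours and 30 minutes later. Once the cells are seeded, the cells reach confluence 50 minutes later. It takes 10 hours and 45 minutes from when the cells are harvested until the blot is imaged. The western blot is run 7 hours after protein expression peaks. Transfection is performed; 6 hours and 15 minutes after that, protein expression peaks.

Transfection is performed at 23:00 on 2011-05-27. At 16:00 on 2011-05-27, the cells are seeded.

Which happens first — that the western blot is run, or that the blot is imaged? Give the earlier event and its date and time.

Transfection is performed: 23:00 May 27, 2011.
Protein expression peaks: 23:00 May 27, 2011 + 6h15m = 05:15 May 28, 2011.
The western blot is run: 05:15 May 28, 2011 + 7h = 12:15 May 28, 2011.
The cells are seeded: 16:00 May 27, 2011.
The cells reach confluence: 16:00 May 27, 2011 + 50m = 16:50 May 27, 2011.
The cells are harvested: 16:50 May 27, 2011 + 14h30m = 07:20 May 28, 2011.
The blot is imaged: 07:20 May 28, 2011 + 10h45m = 18:05 May 28, 2011.
Comparing: the western blot is run at 12:15 May 28, 2011 vs the blot is imaged at 18:05 May 28, 2011. Earlier: the western blot is run.

The western blot is run — 12:15 on 2011-05-28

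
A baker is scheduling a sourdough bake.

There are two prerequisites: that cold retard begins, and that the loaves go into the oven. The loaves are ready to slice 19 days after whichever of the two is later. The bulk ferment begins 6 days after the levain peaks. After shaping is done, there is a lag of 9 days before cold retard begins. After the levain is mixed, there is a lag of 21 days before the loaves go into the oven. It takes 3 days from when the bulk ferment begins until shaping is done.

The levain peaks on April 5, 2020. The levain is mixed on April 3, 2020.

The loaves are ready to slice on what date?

The levain peaks: Apr 5, 2020.
The bulk ferment begins: Apr 5, 2020 + 6 days = Apr 11, 2020.
Shaping is done: Apr 11, 2020 + 3 days = Apr 14, 2020.
Cold retard begins: Apr 14, 2020 + 9 days = Apr 23, 2020.
The levain is mixed: Apr 3, 2020.
The loaves go into the oven: Apr 3, 2020 + 21 days = Apr 24, 2020.
Both prerequisites met — cold retard begins (Apr 23, 2020), the loaves go into the oven (Apr 24, 2020); the later is Apr 24, 2020.
The loaves are ready to slice: Apr 24, 2020 + 19 days = May 13, 2020.

May 13, 2020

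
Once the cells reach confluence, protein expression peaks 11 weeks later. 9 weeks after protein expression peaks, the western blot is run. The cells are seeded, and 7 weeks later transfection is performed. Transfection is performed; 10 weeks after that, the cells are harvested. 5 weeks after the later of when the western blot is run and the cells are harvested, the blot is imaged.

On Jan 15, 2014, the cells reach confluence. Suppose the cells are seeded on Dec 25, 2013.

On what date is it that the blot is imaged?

Jul 9, 2014

The cells reach confluence: Jan 15, 2014.
Protein expression peaks: Jan 15, 2014 + 11 weeks = Apr 2, 2014.
The western blot is run: Apr 2, 2014 + 9 weeks = Jun 4, 2014.
The cells are seeded: Dec 25, 2013.
Transfection is performed: Dec 25, 2013 + 7 weeks = Feb 12, 2014.
The cells are harvested: Feb 12, 2014 + 10 weeks = Apr 23, 2014.
Both prerequisites met — the western blot is run (Jun 4, 2014), the cells are harvested (Apr 23, 2014); the later is Jun 4, 2014.
The blot is imaged: Jun 4, 2014 + 5 weeks = Jul 9, 2014.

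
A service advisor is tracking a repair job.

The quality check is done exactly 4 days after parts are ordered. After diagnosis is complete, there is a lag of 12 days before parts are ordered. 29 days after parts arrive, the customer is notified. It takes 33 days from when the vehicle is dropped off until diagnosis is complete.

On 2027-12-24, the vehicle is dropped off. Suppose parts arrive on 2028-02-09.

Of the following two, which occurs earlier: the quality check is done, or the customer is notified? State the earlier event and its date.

The quality check is done — 2028-02-11

The vehicle is dropped off: Dec 24, 2027.
Diagnosis is complete: Dec 24, 2027 + 33 days = Jan 26, 2028.
Parts are ordered: Jan 26, 2028 + 12 days = Feb 7, 2028.
The quality check is done: Feb 7, 2028 + 4 days = Feb 11, 2028.
Parts arrive: Feb 9, 2028.
The customer is notified: Feb 9, 2028 + 29 days = Mar 9, 2028.
Comparing: the quality check is done on Feb 11, 2028 vs the customer is notified on Mar 9, 2028. Earlier: the quality check is done.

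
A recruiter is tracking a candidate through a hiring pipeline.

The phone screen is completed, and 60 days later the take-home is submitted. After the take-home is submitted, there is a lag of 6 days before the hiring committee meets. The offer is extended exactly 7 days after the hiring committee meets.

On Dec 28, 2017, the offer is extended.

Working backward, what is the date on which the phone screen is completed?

The offer is extended: Dec 28, 2017.
The hiring committee meets: Dec 28, 2017 − 7 days = Dec 21, 2017.
The take-home is submitted: Dec 21, 2017 − 6 days = Dec 15, 2017.
The phone screen is completed: Dec 15, 2017 − 60 days = Oct 16, 2017.

Oct 16, 2017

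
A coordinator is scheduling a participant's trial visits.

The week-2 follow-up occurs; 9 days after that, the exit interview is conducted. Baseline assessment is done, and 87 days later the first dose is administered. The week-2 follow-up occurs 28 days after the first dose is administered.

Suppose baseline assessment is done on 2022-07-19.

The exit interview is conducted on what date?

2022-11-20

Baseline assessment is done: Jul 19, 2022.
The first dose is administered: Jul 19, 2022 + 87 days = Oct 14, 2022.
The week-2 follow-up occurs: Oct 14, 2022 + 28 days = Nov 11, 2022.
The exit interview is conducted: Nov 11, 2022 + 9 days = Nov 20, 2022.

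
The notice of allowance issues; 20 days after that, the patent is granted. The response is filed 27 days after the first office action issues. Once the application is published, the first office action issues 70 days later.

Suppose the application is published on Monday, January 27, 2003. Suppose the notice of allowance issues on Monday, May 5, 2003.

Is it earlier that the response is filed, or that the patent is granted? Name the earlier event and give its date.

The response is filed — Sunday, May 4, 2003

The application is published: Jan 27, 2003.
The first office action issues: Jan 27, 2003 + 70 days = Apr 7, 2003.
The response is filed: Apr 7, 2003 + 27 days = May 4, 2003.
The notice of allowance issues: May 5, 2003.
The patent is granted: May 5, 2003 + 20 days = May 25, 2003.
Comparing: the response is filed on May 4, 2003 vs the patent is granted on May 25, 2003. Earlier: the response is filed.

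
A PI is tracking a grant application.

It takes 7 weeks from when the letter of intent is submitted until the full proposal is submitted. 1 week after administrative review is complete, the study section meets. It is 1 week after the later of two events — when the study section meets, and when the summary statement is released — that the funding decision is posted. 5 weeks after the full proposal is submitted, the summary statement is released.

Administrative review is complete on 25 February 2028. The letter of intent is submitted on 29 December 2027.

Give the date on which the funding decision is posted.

29 March 2028

Administrative review is complete: Feb 25, 2028.
The study section meets: Feb 25, 2028 + 1 week = Mar 3, 2028.
The letter of intent is submitted: Dec 29, 2027.
The full proposal is submitted: Dec 29, 2027 + 7 weeks = Feb 16, 2028.
The summary statement is released: Feb 16, 2028 + 5 weeks = Mar 22, 2028.
Both prerequisites met — the study section meets (Mar 3, 2028), the summary statement is released (Mar 22, 2028); the later is Mar 22, 2028.
The funding decision is posted: Mar 22, 2028 + 1 week = Mar 29, 2028.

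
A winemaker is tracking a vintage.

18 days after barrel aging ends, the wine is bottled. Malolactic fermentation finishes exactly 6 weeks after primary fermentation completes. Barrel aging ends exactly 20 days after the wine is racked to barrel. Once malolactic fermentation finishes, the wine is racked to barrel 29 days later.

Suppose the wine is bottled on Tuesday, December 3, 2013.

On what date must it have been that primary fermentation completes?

The wine is bottled: Dec 3, 2013.
Barrel aging ends: Dec 3, 2013 − 18 days = Nov 15, 2013.
The wine is racked to barrel: Nov 15, 2013 − 20 days = Oct 26, 2013.
Malolactic fermentation finishes: Oct 26, 2013 − 29 days = Sep 27, 2013.
Primary fermentation completes: Sep 27, 2013 − 6 weeks = Aug 16, 2013.

Friday, August 16, 2013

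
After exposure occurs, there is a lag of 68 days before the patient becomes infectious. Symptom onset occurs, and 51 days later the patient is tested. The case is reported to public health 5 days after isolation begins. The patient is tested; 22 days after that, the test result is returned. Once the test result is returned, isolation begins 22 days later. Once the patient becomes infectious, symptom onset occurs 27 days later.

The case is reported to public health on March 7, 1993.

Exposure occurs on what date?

The case is reported to public health: Mar 7, 1993.
Isolation begins: Mar 7, 1993 − 5 days = Mar 2, 1993.
The test result is returned: Mar 2, 1993 − 22 days = Feb 8, 1993.
The patient is tested: Feb 8, 1993 − 22 days = Jan 17, 1993.
Symptom onset occurs: Jan 17, 1993 − 51 days = Nov 27, 1992.
The patient becomes infectious: Nov 27, 1992 − 27 days = Oct 31, 1992.
Exposure occurs: Oct 31, 1992 − 68 days = Aug 24, 1992.

August 24, 1992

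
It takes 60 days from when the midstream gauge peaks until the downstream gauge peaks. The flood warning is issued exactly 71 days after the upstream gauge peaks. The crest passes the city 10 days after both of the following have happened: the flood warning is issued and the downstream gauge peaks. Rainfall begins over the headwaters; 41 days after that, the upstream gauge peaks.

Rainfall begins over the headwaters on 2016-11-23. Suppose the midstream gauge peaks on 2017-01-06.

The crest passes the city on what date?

2017-03-25

Rainfall begins over the headwaters: Nov 23, 2016.
The upstream gauge peaks: Nov 23, 2016 + 41 days = Jan 3, 2017.
The flood warning is issued: Jan 3, 2017 + 71 days = Mar 15, 2017.
The midstream gauge peaks: Jan 6, 2017.
The downstream gauge peaks: Jan 6, 2017 + 60 days = Mar 7, 2017.
Both prerequisites met — the flood warning is issued (Mar 15, 2017), the downstream gauge peaks (Mar 7, 2017); the later is Mar 15, 2017.
The crest passes the city: Mar 15, 2017 + 10 days = Mar 25, 2017.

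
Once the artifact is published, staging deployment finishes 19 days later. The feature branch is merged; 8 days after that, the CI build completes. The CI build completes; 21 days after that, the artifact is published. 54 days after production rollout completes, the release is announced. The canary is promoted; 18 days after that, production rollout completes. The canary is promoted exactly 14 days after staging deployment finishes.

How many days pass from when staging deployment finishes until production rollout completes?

32 days

Causal path: staging deployment finishes → the canary is promoted → production rollout completes.
Total delay along the path: 14 + 18 = 32 days.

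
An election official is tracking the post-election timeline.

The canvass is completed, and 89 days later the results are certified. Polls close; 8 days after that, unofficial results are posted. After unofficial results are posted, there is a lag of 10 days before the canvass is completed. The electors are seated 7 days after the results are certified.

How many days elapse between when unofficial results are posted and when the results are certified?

99 days

Causal path: unofficial results are posted → the canvass is completed → the results are certified.
Total delay along the path: 10 + 89 = 99 days.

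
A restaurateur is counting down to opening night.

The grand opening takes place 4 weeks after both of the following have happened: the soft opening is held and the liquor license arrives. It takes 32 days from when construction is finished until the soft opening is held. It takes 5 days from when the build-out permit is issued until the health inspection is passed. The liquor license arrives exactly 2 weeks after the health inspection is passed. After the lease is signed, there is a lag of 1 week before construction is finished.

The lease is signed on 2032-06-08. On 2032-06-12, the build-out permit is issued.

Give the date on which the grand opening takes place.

The lease is signed: Jun 8, 2032.
Construction is finished: Jun 8, 2032 + 1 week = Jun 15, 2032.
The soft opening is held: Jun 15, 2032 + 32 days = Jul 17, 2032.
The build-out permit is issued: Jun 12, 2032.
The health inspection is passed: Jun 12, 2032 + 5 days = Jun 17, 2032.
The liquor license arrives: Jun 17, 2032 + 2 weeks = Jul 1, 2032.
Both prerequisites met — the soft opening is held (Jul 17, 2032), the liquor license arrives (Jul 1, 2032); the later is Jul 17, 2032.
The grand opening takes place: Jul 17, 2032 + 4 weeks = Aug 14, 2032.

2032-08-14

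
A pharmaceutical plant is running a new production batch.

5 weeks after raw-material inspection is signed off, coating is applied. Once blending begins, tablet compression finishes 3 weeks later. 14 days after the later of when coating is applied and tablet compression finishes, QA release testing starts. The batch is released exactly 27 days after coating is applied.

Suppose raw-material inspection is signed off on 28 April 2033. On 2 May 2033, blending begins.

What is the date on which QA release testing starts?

16 June 2033

Raw-material inspection is signed off: Apr 28, 2033.
Coating is applied: Apr 28, 2033 + 5 weeks = Jun 2, 2033.
Blending begins: May 2, 2033.
Tablet compression finishes: May 2, 2033 + 3 weeks = May 23, 2033.
Both prerequisites met — coating is applied (Jun 2, 2033), tablet compression finishes (May 23, 2033); the later is Jun 2, 2033.
QA release testing starts: Jun 2, 2033 + 14 days = Jun 16, 2033.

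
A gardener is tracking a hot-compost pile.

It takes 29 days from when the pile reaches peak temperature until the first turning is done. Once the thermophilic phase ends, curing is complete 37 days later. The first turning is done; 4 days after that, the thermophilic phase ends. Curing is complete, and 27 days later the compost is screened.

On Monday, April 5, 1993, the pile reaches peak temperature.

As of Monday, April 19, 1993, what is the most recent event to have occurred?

The pile reaches peak temperature

The pile reaches peak temperature: Apr 5, 1993.
The first turning is done: Apr 5, 1993 + 29 days = May 4, 1993.
The thermophilic phase ends: May 4, 1993 + 4 days = May 8, 1993.
Curing is complete: May 8, 1993 + 37 days = Jun 14, 1993.
The compost is screened: Jun 14, 1993 + 27 days = Jul 11, 1993.
Apr 19, 1993 falls between when the pile reaches peak temperature (Apr 5, 1993) and when the first turning is done (May 4, 1993).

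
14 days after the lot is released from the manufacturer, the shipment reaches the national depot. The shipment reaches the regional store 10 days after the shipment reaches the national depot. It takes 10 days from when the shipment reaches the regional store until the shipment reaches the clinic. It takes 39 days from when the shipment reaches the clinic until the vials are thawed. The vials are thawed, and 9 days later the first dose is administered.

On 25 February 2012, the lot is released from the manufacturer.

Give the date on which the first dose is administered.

The lot is released from the manufacturer: Feb 25, 2012.
The shipment reaches the national depot: Feb 25, 2012 + 14 days = Mar 10, 2012.
The shipment reaches the regional store: Mar 10, 2012 + 10 days = Mar 20, 2012.
The shipment reaches the clinic: Mar 20, 2012 + 10 days = Mar 30, 2012.
The vials are thawed: Mar 30, 2012 + 39 days = May 8, 2012.
The first dose is administered: May 8, 2012 + 9 days = May 17, 2012.

17 May 2012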